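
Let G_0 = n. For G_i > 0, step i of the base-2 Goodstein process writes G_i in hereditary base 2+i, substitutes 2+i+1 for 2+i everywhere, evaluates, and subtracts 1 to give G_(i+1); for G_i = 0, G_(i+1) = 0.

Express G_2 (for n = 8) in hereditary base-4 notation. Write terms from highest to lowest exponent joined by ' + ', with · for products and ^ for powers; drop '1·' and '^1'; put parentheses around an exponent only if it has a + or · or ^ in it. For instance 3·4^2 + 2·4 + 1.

[0] 8 ≡ 2^(2 + 1) (base 2). Lift 3: 81. −1: 80.
[1] 80 ≡ 2·3^3 + 2·3^2 + 2·3 + 2 (base 3). Lift 4: 554. −1: 553.

2·4^4 + 2·4^2 + 2·4 + 1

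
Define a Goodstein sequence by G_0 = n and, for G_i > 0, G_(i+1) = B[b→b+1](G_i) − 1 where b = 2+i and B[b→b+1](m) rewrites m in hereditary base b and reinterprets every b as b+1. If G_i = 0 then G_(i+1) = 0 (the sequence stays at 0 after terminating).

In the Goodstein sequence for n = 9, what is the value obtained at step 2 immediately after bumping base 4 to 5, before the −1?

9843

step 0: 9 = 2^(2 + 1) + 1; sub 3 for 2: 3^(3 + 1) + 1; = 82; G_1 = 82−1 = 81
step 1: 81 = 3^(3 + 1); sub 4 for 3: 4^(4 + 1); = 1024; G_2 = 1024−1 = 1023
step 2: 1023 = 3·4^4 + 3·4^3 + 3·4^2 + 3·4 + 3; sub 5 for 4: 3·5^5 + 3·5^3 + 3·5^2 + 3·5 + 3; = 9843; G_3 = 9843−1 = 9842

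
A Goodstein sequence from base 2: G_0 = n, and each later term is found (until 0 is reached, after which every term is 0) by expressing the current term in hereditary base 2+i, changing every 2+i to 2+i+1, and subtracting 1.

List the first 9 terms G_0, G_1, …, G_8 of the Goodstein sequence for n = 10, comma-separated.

10, 83, 1025, 15625, 279935, 4215754, 84073323, 1937434592, 50000555551

step 0: 10 = 2^(2 + 1) + 2; sub 3 for 2: 3^(3 + 1) + 3; = 84; G_1 = 84−1 = 83
step 1: 83 = 3^(3 + 1) + 2; sub 4 for 3: 4^(4 + 1) + 2; = 1026; G_2 = 1026−1 = 1025
step 2: 1025 = 4^(4 + 1) + 1; sub 5 for 4: 5^(5 + 1) + 1; = 15626; G_3 = 15626−1 = 15625
step 3: 15625 = 5^(5 + 1); sub 6 for 5: 6^(6 + 1); = 279936; G_4 = 279936−1 = 279935
step 4: 279935 = 5·6^6 + 5·6^5 + 5·6^4 + 5·6^3 + 5·6^2 + 5·6 + 5; sub 7 for 6: 5·7^7 + 5·7^5 + 5·7^4 + 5·7^3 + 5·7^2 + 5·7 + 5; = 4215755; G_5 = 4215755−1 = 4215754
step 5: 4215754 = 5·7^7 + 5·7^5 + 5·7^4 + 5·7^3 + 5·7^2 + 5·7 + 4; sub 8 for 7: 5·8^8 + 5·8^5 + 5·8^4 + 5·8^3 + 5·8^2 + 5·8 + 4; = 84073324; G_6 = 84073324−1 = 84073323
step 6: 84073323 = 5·8^8 + 5·8^5 + 5·8^4 + 5·8^3 + 5·8^2 + 5·8 + 3; sub 9 for 8: 5·9^9 + 5·9^5 + 5·9^4 + 5·9^3 + 5·9^2 + 5·9 + 3; = 1937434593; G_7 = 1937434593−1 = 1937434592
step 7: 1937434592 = 5·9^9 + 5·9^5 + 5·9^4 + 5·9^3 + 5·9^2 + 5·9 + 2; sub 10 for 9: 5·10^10 + 5·10^5 + 5·10^4 + 5·10^3 + 5·10^2 + 5·10 + 2; = 50000555552; G_8 = 50000555552−1 = 50000555551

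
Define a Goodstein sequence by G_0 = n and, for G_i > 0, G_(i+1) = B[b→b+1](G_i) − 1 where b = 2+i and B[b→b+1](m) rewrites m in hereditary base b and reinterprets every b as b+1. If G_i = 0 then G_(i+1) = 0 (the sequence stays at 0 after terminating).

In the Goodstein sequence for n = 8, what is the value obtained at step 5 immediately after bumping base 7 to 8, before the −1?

[0] 8 ≡ 2^(2 + 1) (base 2). Lift 3: 81. −1: 80.
[1] 80 ≡ 2·3^3 + 2·3^2 + 2·3 + 2 (base 3). Lift 4: 554. −1: 553.
[2] 553 ≡ 2·4^4 + 2·4^2 + 2·4 + 1 (base 4). Lift 5: 6311. −1: 6310.
[3] 6310 ≡ 2·5^5 + 2·5^2 + 2·5 (base 5). Lift 6: 93396. −1: 93395.
[4] 93395 ≡ 2·6^6 + 2·6^2 + 6 + 5 (base 6). Lift 7: 1647196. −1: 1647195.
[5] 1647195 ≡ 2·7^7 + 2·7^2 + 7 + 4 (base 7). Lift 8: 33554572. −1: 33554571.

33554572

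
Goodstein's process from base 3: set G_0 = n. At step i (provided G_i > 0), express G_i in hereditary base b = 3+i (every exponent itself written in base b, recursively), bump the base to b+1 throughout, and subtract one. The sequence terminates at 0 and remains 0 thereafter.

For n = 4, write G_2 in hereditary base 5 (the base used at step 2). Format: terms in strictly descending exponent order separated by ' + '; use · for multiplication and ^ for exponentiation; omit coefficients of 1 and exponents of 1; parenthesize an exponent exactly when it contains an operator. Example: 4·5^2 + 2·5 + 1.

4

(0) 4|_3 = 3 + 1 ↦ 4 + 1|_4 = 5 ⇒ 4
(1) 4|_4 = 4 ↦ 5|_5 = 5 ⇒ 4
(2) 4|_5 = 4 ↦ 4|_6 = 4 ⇒ 3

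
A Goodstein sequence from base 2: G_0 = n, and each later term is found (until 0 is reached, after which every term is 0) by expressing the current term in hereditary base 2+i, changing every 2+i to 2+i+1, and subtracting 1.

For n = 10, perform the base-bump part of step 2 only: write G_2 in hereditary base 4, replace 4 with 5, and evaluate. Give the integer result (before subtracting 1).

15626

base 2: 10 = 2^(2 + 1) + 2; at 3: 3^(3 + 1) + 3 = 84; next = 83
base 3: 83 = 3^(3 + 1) + 2; at 4: 4^(4 + 1) + 2 = 1026; next = 1025
base 4: 1025 = 4^(4 + 1) + 1; at 5: 5^(5 + 1) + 1 = 15626; next = 15625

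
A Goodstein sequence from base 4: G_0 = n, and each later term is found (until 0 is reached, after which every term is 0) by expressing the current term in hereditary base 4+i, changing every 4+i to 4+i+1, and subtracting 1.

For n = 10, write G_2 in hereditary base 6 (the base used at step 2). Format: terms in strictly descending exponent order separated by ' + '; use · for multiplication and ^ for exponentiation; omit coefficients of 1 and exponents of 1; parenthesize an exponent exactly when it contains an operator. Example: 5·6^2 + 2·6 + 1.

G_0 = 10. HB_4(10) = 2·4 + 2. Bump = 12. G_1 = 11.
G_1 = 11. HB_5(11) = 2·5 + 1. Bump = 13. G_2 = 12.
G_2 = 12. HB_6(12) = 2·6. Bump = 14. G_3 = 13.

2·6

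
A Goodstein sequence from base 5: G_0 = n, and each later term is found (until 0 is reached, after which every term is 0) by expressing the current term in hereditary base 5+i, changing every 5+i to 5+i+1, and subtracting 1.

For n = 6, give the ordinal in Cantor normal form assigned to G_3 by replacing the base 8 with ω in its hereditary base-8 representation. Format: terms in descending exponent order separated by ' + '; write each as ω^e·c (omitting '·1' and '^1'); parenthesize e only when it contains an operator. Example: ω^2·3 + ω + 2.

5

6 —HB5→ 5 + 1 —bump→ 6 + 1 = 7 —(−1)→ 6
6 —HB6→ 6 —bump→ 7 = 7 —(−1)→ 6
6 —HB7→ 6 —bump→ 6 = 6 —(−1)→ 5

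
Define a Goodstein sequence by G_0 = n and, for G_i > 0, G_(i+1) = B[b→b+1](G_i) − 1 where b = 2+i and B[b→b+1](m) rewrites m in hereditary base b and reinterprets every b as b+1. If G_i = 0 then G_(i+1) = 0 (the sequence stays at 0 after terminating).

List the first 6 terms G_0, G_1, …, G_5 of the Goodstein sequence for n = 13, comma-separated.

13, 108, 1279, 16092, 280711, 5765998

(0) 13|_2 = 2^(2 + 1) + 2^2 + 1 ↦ 3^(3 + 1) + 3^3 + 1|_3 = 109 ⇒ 108
(1) 108|_3 = 3^(3 + 1) + 3^3 ↦ 4^(4 + 1) + 4^4|_4 = 1280 ⇒ 1279
(2) 1279|_4 = 4^(4 + 1) + 3·4^3 + 3·4^2 + 3·4 + 3 ↦ 5^(5 + 1) + 3·5^3 + 3·5^2 + 3·5 + 3|_5 = 16093 ⇒ 16092
(3) 16092|_5 = 5^(5 + 1) + 3·5^3 + 3·5^2 + 3·5 + 2 ↦ 6^(6 + 1) + 3·6^3 + 3·6^2 + 3·6 + 2|_6 = 280712 ⇒ 280711
(4) 280711|_6 = 6^(6 + 1) + 3·6^3 + 3·6^2 + 3·6 + 1 ↦ 7^(7 + 1) + 3·7^3 + 3·7^2 + 3·7 + 1|_7 = 5765999 ⇒ 5765998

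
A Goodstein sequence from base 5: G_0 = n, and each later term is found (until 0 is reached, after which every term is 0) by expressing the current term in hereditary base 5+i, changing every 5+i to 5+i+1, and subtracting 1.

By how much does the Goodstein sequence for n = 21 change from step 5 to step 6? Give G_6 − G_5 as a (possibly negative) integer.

2

(0) 21|_5 = 4·5 + 1 ↦ 4·6 + 1|_6 = 25 ⇒ 24
(1) 24|_6 = 4·6 ↦ 4·7|_7 = 28 ⇒ 27
(2) 27|_7 = 3·7 + 6 ↦ 3·8 + 6|_8 = 30 ⇒ 29
(3) 29|_8 = 3·8 + 5 ↦ 3·9 + 5|_9 = 32 ⇒ 31
(4) 31|_9 = 3·9 + 4 ↦ 3·10 + 4|_10 = 34 ⇒ 33
(5) 33|_10 = 3·10 + 3 ↦ 3·11 + 3|_11 = 36 ⇒ 35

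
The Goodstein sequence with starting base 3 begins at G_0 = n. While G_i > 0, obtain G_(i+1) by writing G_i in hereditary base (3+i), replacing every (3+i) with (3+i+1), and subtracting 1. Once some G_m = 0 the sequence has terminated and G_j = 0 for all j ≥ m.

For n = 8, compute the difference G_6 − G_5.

0

[0] 8 ≡ 2·3 + 2 (base 3). Lift 4: 10. −1: 9.
[1] 9 ≡ 2·4 + 1 (base 4). Lift 5: 11. −1: 10.
[2] 10 ≡ 2·5 (base 5). Lift 6: 12. −1: 11.
[3] 11 ≡ 6 + 5 (base 6). Lift 7: 12. −1: 11.
[4] 11 ≡ 7 + 4 (base 7). Lift 8: 12. −1: 11.
[5] 11 ≡ 8 + 3 (base 8). Lift 9: 12. −1: 11.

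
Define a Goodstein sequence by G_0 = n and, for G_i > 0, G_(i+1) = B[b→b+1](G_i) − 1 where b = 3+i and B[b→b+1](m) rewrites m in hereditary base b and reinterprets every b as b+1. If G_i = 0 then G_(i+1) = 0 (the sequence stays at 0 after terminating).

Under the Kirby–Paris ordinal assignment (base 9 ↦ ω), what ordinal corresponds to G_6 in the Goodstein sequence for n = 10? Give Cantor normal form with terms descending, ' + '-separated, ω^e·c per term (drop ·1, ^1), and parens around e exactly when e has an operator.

(0) 10|_3 = 3^2 + 1 ↦ 4^2 + 1|_4 = 17 ⇒ 16
(1) 16|_4 = 4^2 ↦ 5^2|_5 = 25 ⇒ 24
(2) 24|_5 = 4·5 + 4 ↦ 4·6 + 4|_6 = 28 ⇒ 27
(3) 27|_6 = 4·6 + 3 ↦ 4·7 + 3|_7 = 31 ⇒ 30
(4) 30|_7 = 4·7 + 2 ↦ 4·8 + 2|_8 = 34 ⇒ 33
(5) 33|_8 = 4·8 + 1 ↦ 4·9 + 1|_9 = 37 ⇒ 36
(6) 36|_9 = 4·9 ↦ 4·10|_10 = 40 ⇒ 39

ω·4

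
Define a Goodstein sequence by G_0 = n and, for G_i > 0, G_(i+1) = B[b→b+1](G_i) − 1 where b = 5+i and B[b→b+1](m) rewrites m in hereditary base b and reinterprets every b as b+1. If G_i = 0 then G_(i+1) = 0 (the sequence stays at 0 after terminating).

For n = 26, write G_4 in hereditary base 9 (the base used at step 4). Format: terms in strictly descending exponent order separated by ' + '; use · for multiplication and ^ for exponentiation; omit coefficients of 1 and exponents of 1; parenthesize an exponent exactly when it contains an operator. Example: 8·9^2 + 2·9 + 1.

6·9 + 4

i=0: 26 = 5^2 + 1 (b=5); 5→6: 6^2 + 1 = 37; 37−1 = 36
i=1: 36 = 6^2 (b=6); 6→7: 7^2 = 49; 49−1 = 48
i=2: 48 = 6·7 + 6 (b=7); 7→8: 6·8 + 6 = 54; 54−1 = 53
i=3: 53 = 6·8 + 5 (b=8); 8→9: 6·9 + 5 = 59; 59−1 = 58
i=4: 58 = 6·9 + 4 (b=9); 9→10: 6·10 + 4 = 64; 64−1 = 63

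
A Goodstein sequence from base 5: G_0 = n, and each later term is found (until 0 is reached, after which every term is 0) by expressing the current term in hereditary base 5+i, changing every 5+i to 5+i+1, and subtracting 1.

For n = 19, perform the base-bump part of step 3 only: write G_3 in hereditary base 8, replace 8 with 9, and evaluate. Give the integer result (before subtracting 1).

(0) 19|_5 = 3·5 + 4 ↦ 3·6 + 4|_6 = 22 ⇒ 21
(1) 21|_6 = 3·6 + 3 ↦ 3·7 + 3|_7 = 24 ⇒ 23
(2) 23|_7 = 3·7 + 2 ↦ 3·8 + 2|_8 = 26 ⇒ 25
(3) 25|_8 = 3·8 + 1 ↦ 3·9 + 1|_9 = 28 ⇒ 27

28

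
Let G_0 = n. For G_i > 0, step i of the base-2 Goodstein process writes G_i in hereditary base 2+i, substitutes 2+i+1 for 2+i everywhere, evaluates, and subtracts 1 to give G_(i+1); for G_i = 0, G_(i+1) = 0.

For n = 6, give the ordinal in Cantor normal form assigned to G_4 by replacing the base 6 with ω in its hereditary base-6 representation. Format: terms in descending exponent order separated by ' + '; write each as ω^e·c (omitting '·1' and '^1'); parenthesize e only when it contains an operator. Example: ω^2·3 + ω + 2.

6 —HB2→ 2^2 + 2 —bump→ 3^3 + 3 = 30 —(−1)→ 29
29 —HB3→ 3^3 + 2 —bump→ 4^4 + 2 = 258 —(−1)→ 257
257 —HB4→ 4^4 + 1 —bump→ 5^5 + 1 = 3126 —(−1)→ 3125
3125 —HB5→ 5^5 —bump→ 6^6 = 46656 —(−1)→ 46655
46655 —HB6→ 5·6^5 + 5·6^4 + 5·6^3 + 5·6^2 + 5·6 + 5 —bump→ 5·7^5 + 5·7^4 + 5·7^3 + 5·7^2 + 5·7 + 5 = 98040 —(−1)→ 98039

ω^5·5 + ω^4·5 + ω^3·5 + ω^2·5 + ω·5 + 5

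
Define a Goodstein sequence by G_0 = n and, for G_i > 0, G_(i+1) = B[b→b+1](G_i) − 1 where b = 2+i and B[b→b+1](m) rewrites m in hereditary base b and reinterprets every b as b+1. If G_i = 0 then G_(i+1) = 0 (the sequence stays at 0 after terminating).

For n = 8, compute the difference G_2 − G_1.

473

8 —HB2→ 2^(2 + 1) —bump→ 3^(3 + 1) = 81 —(−1)→ 80
80 —HB3→ 2·3^3 + 2·3^2 + 2·3 + 2 —bump→ 2·4^4 + 2·4^2 + 2·4 + 2 = 554 —(−1)→ 553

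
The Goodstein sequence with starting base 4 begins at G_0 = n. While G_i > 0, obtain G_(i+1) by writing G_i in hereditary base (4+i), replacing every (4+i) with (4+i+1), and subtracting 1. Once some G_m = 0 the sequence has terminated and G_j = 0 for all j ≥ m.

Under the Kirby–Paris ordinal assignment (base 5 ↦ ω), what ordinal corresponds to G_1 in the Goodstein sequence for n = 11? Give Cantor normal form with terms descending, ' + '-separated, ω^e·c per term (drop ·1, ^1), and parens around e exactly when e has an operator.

ω·2 + 2

i=0: 11 = 2·4 + 3 (b=4); 4→5: 2·5 + 3 = 13; 13−1 = 12
i=1: 12 = 2·5 + 2 (b=5); 5→6: 2·6 + 2 = 14; 14−1 = 13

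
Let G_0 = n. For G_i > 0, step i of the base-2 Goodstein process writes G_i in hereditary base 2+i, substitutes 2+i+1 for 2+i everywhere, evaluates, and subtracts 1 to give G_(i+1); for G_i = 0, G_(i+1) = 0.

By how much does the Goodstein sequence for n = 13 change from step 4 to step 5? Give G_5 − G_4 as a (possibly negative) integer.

5485287

step 0: 13 = 2^(2 + 1) + 2^2 + 1; sub 3 for 2: 3^(3 + 1) + 3^3 + 1; = 109; G_1 = 109−1 = 108
step 1: 108 = 3^(3 + 1) + 3^3; sub 4 for 3: 4^(4 + 1) + 4^4; = 1280; G_2 = 1280−1 = 1279
step 2: 1279 = 4^(4 + 1) + 3·4^3 + 3·4^2 + 3·4 + 3; sub 5 for 4: 5^(5 + 1) + 3·5^3 + 3·5^2 + 3·5 + 3; = 16093; G_3 = 16093−1 = 16092
step 3: 16092 = 5^(5 + 1) + 3·5^3 + 3·5^2 + 3·5 + 2; sub 6 for 5: 6^(6 + 1) + 3·6^3 + 3·6^2 + 3·6 + 2; = 280712; G_4 = 280712−1 = 280711
step 4: 280711 = 6^(6 + 1) + 3·6^3 + 3·6^2 + 3·6 + 1; sub 7 for 6: 7^(7 + 1) + 3·7^3 + 3·7^2 + 3·7 + 1; = 5765999; G_5 = 5765999−1 = 5765998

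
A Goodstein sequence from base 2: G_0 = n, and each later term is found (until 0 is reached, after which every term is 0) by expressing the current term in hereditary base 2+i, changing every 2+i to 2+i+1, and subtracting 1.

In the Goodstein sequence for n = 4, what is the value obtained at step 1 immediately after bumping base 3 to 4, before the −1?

base 2: 4 = 2^2; at 3: 3^3 = 27; next = 26
base 3: 26 = 2·3^2 + 2·3 + 2; at 4: 2·4^2 + 2·4 + 2 = 42; next = 41

42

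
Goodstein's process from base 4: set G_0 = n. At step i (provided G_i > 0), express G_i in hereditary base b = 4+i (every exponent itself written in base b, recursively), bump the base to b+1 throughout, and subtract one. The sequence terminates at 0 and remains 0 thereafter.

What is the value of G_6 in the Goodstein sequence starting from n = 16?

step 0: 16 = 4^2; sub 5 for 4: 5^2; = 25; G_1 = 25−1 = 24
step 1: 24 = 4·5 + 4; sub 6 for 5: 4·6 + 4; = 28; G_2 = 28−1 = 27
step 2: 27 = 4·6 + 3; sub 7 for 6: 4·7 + 3; = 31; G_3 = 31−1 = 30
step 3: 30 = 4·7 + 2; sub 8 for 7: 4·8 + 2; = 34; G_4 = 34−1 = 33
step 4: 33 = 4·8 + 1; sub 9 for 8: 4·9 + 1; = 37; G_5 = 37−1 = 36
step 5: 36 = 4·9; sub 10 for 9: 4·10; = 40; G_6 = 40−1 = 39

39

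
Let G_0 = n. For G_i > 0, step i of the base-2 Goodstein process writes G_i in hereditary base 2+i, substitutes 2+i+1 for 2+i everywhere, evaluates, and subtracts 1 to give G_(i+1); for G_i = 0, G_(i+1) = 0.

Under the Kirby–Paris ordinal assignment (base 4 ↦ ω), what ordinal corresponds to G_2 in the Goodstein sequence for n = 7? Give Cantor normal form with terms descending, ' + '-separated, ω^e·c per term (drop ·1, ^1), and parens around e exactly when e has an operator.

ω^ω + 3

G_0 = 7. HB_2(7) = 2^2 + 2 + 1. Bump = 31. G_1 = 30.
G_1 = 30. HB_3(30) = 3^3 + 3. Bump = 260. G_2 = 259.
G_2 = 259. HB_4(259) = 4^4 + 3. Bump = 3128. G_3 = 3127.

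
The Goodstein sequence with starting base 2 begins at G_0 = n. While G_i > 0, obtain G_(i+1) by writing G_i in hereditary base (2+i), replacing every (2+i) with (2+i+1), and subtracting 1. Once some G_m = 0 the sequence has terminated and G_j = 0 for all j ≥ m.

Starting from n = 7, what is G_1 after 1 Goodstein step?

G_0 = 7. HB_2(7) = 2^2 + 2 + 1. Bump = 31. G_1 = 30.
G_1 = 30. HB_3(30) = 3^3 + 3. Bump = 260. G_2 = 259.

30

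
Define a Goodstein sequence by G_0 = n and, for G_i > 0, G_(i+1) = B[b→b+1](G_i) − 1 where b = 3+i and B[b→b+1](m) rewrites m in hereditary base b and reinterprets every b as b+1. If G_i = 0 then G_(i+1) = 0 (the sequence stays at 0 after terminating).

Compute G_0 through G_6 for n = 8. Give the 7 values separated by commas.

8 —HB3→ 2·3 + 2 —bump→ 2·4 + 2 = 10 —(−1)→ 9
9 —HB4→ 2·4 + 1 —bump→ 2·5 + 1 = 11 —(−1)→ 10
10 —HB5→ 2·5 —bump→ 2·6 = 12 —(−1)→ 11
11 —HB6→ 6 + 5 —bump→ 7 + 5 = 12 —(−1)→ 11
11 —HB7→ 7 + 4 —bump→ 8 + 4 = 12 —(−1)→ 11
11 —HB8→ 8 + 3 —bump→ 9 + 3 = 12 —(−1)→ 11

8, 9, 10, 11, 11, 11, 11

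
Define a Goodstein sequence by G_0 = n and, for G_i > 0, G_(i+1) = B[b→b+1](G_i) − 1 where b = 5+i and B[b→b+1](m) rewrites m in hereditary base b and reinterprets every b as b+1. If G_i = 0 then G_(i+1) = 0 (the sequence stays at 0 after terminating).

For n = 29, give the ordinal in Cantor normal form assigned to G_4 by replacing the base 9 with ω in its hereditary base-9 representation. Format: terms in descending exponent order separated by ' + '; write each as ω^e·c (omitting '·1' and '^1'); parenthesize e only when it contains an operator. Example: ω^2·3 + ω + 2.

G_0 = 29. HB_5(29) = 5^2 + 4. Bump = 40. G_1 = 39.
G_1 = 39. HB_6(39) = 6^2 + 3. Bump = 52. G_2 = 51.
G_2 = 51. HB_7(51) = 7^2 + 2. Bump = 66. G_3 = 65.
G_3 = 65. HB_8(65) = 8^2 + 1. Bump = 82. G_4 = 81.
G_4 = 81. HB_9(81) = 9^2. Bump = 100. G_5 = 99.

ω^2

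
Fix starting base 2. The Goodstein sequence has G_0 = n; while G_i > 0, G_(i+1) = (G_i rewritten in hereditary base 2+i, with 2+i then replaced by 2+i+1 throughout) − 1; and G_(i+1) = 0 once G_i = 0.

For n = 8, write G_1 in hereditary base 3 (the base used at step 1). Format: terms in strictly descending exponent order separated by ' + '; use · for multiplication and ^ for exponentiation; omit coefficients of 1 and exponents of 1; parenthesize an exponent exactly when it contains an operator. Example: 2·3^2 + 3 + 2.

2·3^3 + 2·3^2 + 2·3 + 2

G_0 = 8. HB_2(8) = 2^(2 + 1). Bump = 81. G_1 = 80.
G_1 = 80. HB_3(80) = 2·3^3 + 2·3^2 + 2·3 + 2. Bump = 554. G_2 = 553.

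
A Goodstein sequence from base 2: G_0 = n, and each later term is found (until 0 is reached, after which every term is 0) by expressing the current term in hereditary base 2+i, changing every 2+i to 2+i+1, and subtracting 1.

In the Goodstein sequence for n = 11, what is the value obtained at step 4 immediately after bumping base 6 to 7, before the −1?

i=0: 11 = 2^(2 + 1) + 2 + 1 (b=2); 2→3: 3^(3 + 1) + 3 + 1 = 85; 85−1 = 84
i=1: 84 = 3^(3 + 1) + 3 (b=3); 3→4: 4^(4 + 1) + 4 = 1028; 1028−1 = 1027
i=2: 1027 = 4^(4 + 1) + 3 (b=4); 4→5: 5^(5 + 1) + 3 = 15628; 15628−1 = 15627
i=3: 15627 = 5^(5 + 1) + 2 (b=5); 5→6: 6^(6 + 1) + 2 = 279938; 279938−1 = 279937
i=4: 279937 = 6^(6 + 1) + 1 (b=6); 6→7: 7^(7 + 1) + 1 = 5764802; 5764802−1 = 5764801

5764802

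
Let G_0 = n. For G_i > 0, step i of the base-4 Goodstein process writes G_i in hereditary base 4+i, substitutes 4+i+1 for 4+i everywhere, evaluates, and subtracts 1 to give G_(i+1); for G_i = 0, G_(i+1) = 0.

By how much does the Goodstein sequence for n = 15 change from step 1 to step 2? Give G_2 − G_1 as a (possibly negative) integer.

2

15 —HB4→ 3·4 + 3 —bump→ 3·5 + 3 = 18 —(−1)→ 17
17 —HB5→ 3·5 + 2 —bump→ 3·6 + 2 = 20 —(−1)→ 19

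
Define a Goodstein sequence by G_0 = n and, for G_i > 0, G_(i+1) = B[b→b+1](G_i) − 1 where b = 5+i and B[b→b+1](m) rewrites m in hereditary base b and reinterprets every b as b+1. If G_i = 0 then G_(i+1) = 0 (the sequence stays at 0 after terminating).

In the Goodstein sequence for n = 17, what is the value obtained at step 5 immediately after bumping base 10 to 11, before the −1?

27

G_0=17  [base 5] 3·5 + 2  →[5↦6]→  3·6 + 2 = 20  −1 ⇒ G_1=19
G_1=19  [base 6] 3·6 + 1  →[6↦7]→  3·7 + 1 = 22  −1 ⇒ G_2=21
G_2=21  [base 7] 3·7  →[7↦8]→  3·8 = 24  −1 ⇒ G_3=23
G_3=23  [base 8] 2·8 + 7  →[8↦9]→  2·9 + 7 = 25  −1 ⇒ G_4=24
G_4=24  [base 9] 2·9 + 6  →[9↦10]→  2·10 + 6 = 26  −1 ⇒ G_5=25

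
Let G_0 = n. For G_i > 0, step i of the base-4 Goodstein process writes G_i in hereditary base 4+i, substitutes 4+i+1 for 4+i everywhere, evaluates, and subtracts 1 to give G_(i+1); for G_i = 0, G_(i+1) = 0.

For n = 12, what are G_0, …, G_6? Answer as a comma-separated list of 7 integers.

12, 14, 15, 16, 17, 18, 19

(0) 12|_4 = 3·4 ↦ 3·5|_5 = 15 ⇒ 14
(1) 14|_5 = 2·5 + 4 ↦ 2·6 + 4|_6 = 16 ⇒ 15
(2) 15|_6 = 2·6 + 3 ↦ 2·7 + 3|_7 = 17 ⇒ 16
(3) 16|_7 = 2·7 + 2 ↦ 2·8 + 2|_8 = 18 ⇒ 17
(4) 17|_8 = 2·8 + 1 ↦ 2·9 + 1|_9 = 19 ⇒ 18
(5) 18|_9 = 2·9 ↦ 2·10|_10 = 20 ⇒ 19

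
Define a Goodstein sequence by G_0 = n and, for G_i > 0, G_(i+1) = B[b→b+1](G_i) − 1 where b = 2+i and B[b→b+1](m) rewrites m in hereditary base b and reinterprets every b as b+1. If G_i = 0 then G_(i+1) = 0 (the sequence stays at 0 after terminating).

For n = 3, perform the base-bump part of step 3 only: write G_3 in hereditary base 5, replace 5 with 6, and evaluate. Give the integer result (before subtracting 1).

(0) 3|_2 = 2 + 1 ↦ 3 + 1|_3 = 4 ⇒ 3
(1) 3|_3 = 3 ↦ 4|_4 = 4 ⇒ 3
(2) 3|_4 = 3 ↦ 3|_5 = 3 ⇒ 2
(3) 2|_5 = 2 ↦ 2|_6 = 2 ⇒ 1

2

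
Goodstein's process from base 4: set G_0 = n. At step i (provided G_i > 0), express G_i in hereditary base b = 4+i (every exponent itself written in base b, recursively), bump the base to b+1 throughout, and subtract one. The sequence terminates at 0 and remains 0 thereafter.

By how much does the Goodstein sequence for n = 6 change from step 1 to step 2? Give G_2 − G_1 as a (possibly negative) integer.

(0) 6|_4 = 4 + 2 ↦ 5 + 2|_5 = 7 ⇒ 6
(1) 6|_5 = 5 + 1 ↦ 6 + 1|_6 = 7 ⇒ 6

0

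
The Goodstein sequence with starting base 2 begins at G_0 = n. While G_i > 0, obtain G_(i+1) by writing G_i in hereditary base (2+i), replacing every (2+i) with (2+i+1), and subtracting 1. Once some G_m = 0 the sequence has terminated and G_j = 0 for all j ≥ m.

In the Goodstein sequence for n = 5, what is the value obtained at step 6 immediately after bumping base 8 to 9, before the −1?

2455

[0] 5 ≡ 2^2 + 1 (base 2). Lift 3: 28. −1: 27.
[1] 27 ≡ 3^3 (base 3). Lift 4: 256. −1: 255.
[2] 255 ≡ 3·4^3 + 3·4^2 + 3·4 + 3 (base 4). Lift 5: 468. −1: 467.
[3] 467 ≡ 3·5^3 + 3·5^2 + 3·5 + 2 (base 5). Lift 6: 776. −1: 775.
[4] 775 ≡ 3·6^3 + 3·6^2 + 3·6 + 1 (base 6). Lift 7: 1198. −1: 1197.
[5] 1197 ≡ 3·7^3 + 3·7^2 + 3·7 (base 7). Lift 8: 1752. −1: 1751.
[6] 1751 ≡ 3·8^3 + 3·8^2 + 2·8 + 7 (base 8). Lift 9: 2455. −1: 2454.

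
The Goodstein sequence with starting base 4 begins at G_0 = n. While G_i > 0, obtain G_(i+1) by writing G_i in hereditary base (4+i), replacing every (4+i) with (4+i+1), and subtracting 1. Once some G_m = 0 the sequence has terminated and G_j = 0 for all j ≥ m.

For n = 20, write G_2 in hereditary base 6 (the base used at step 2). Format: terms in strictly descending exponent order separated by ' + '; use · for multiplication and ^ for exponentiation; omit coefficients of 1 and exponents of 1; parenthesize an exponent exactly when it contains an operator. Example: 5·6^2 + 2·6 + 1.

(0) 20|_4 = 4^2 + 4 ↦ 5^2 + 5|_5 = 30 ⇒ 29
(1) 29|_5 = 5^2 + 4 ↦ 6^2 + 4|_6 = 40 ⇒ 39
(2) 39|_6 = 6^2 + 3 ↦ 7^2 + 3|_7 = 52 ⇒ 51

6^2 + 3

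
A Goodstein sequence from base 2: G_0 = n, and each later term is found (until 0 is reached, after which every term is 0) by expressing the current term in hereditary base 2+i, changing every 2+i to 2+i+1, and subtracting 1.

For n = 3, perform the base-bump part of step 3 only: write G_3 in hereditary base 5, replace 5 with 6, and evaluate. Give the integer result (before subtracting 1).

i=0: 3 = 2 + 1 (b=2); 2→3: 3 + 1 = 4; 4−1 = 3
i=1: 3 = 3 (b=3); 3→4: 4 = 4; 4−1 = 3
i=2: 3 = 3 (b=4); 4→5: 3 = 3; 3−1 = 2

2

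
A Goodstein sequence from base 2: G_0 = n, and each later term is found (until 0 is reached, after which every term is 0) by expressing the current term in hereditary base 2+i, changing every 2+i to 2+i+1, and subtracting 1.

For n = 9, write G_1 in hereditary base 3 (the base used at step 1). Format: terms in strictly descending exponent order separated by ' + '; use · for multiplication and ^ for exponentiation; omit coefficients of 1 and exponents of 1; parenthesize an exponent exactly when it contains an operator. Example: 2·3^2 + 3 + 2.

3^(3 + 1)

9 —HB2→ 2^(2 + 1) + 1 —bump→ 3^(3 + 1) + 1 = 82 —(−1)→ 81
81 —HB3→ 3^(3 + 1) —bump→ 4^(4 + 1) = 1024 —(−1)→ 1023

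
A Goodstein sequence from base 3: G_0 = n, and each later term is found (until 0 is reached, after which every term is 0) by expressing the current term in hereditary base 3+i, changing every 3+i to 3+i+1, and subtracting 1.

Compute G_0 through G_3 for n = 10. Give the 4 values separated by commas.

G_0 = 10. HB_3(10) = 3^2 + 1. Bump = 17. G_1 = 16.
G_1 = 16. HB_4(16) = 4^2. Bump = 25. G_2 = 24.
G_2 = 24. HB_5(24) = 4·5 + 4. Bump = 28. G_3 = 27.

10, 16, 24, 27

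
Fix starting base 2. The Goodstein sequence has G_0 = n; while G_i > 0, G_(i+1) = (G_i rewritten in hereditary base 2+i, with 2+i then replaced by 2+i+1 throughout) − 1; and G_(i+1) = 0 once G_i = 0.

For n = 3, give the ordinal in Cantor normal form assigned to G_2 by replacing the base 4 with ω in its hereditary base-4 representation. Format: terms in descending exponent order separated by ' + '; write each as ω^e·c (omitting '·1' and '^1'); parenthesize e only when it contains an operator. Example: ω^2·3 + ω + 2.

3

i=0: 3 = 2 + 1 (b=2); 2→3: 3 + 1 = 4; 4−1 = 3
i=1: 3 = 3 (b=3); 3→4: 4 = 4; 4−1 = 3
i=2: 3 = 3 (b=4); 4→5: 3 = 3; 3−1 = 2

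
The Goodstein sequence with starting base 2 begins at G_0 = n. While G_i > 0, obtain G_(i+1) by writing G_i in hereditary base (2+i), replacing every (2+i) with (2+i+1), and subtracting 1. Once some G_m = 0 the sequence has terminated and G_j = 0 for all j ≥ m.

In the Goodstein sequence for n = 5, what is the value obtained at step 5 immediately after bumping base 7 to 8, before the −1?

5 —HB2→ 2^2 + 1 —bump→ 3^3 + 1 = 28 —(−1)→ 27
27 —HB3→ 3^3 —bump→ 4^4 = 256 —(−1)→ 255
255 —HB4→ 3·4^3 + 3·4^2 + 3·4 + 3 —bump→ 3·5^3 + 3·5^2 + 3·5 + 3 = 468 —(−1)→ 467
467 —HB5→ 3·5^3 + 3·5^2 + 3·5 + 2 —bump→ 3·6^3 + 3·6^2 + 3·6 + 2 = 776 —(−1)→ 775
775 —HB6→ 3·6^3 + 3·6^2 + 3·6 + 1 —bump→ 3·7^3 + 3·7^2 + 3·7 + 1 = 1198 —(−1)→ 1197
1197 —HB7→ 3·7^3 + 3·7^2 + 3·7 —bump→ 3·8^3 + 3·8^2 + 3·8 = 1752 —(−1)→ 1751

1752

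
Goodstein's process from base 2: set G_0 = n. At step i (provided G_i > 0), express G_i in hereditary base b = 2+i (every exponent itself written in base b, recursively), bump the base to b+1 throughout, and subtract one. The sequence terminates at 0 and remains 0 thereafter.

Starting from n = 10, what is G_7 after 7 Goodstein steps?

1937434592

base 2: 10 = 2^(2 + 1) + 2; at 3: 3^(3 + 1) + 3 = 84; next = 83
base 3: 83 = 3^(3 + 1) + 2; at 4: 4^(4 + 1) + 2 = 1026; next = 1025
base 4: 1025 = 4^(4 + 1) + 1; at 5: 5^(5 + 1) + 1 = 15626; next = 15625
base 5: 15625 = 5^(5 + 1); at 6: 6^(6 + 1) = 279936; next = 279935
base 6: 279935 = 5·6^6 + 5·6^5 + 5·6^4 + 5·6^3 + 5·6^2 + 5·6 + 5; at 7: 5·7^7 + 5·7^5 + 5·7^4 + 5·7^3 + 5·7^2 + 5·7 + 5 = 4215755; next = 4215754
base 7: 4215754 = 5·7^7 + 5·7^5 + 5·7^4 + 5·7^3 + 5·7^2 + 5·7 + 4; at 8: 5·8^8 + 5·8^5 + 5·8^4 + 5·8^3 + 5·8^2 + 5·8 + 4 = 84073324; next = 84073323
base 8: 84073323 = 5·8^8 + 5·8^5 + 5·8^4 + 5·8^3 + 5·8^2 + 5·8 + 3; at 9: 5·9^9 + 5·9^5 + 5·9^4 + 5·9^3 + 5·9^2 + 5·9 + 3 = 1937434593; next = 1937434592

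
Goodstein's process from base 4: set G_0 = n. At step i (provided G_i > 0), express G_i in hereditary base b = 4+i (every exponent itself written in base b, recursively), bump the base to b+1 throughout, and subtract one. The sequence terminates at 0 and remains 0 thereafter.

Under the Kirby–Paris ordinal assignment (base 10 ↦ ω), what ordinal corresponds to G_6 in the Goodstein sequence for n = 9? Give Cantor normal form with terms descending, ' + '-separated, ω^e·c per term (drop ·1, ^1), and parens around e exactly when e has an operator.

ω + 1

i=0: 9 = 2·4 + 1 (b=4); 4→5: 2·5 + 1 = 11; 11−1 = 10
i=1: 10 = 2·5 (b=5); 5→6: 2·6 = 12; 12−1 = 11
i=2: 11 = 6 + 5 (b=6); 6→7: 7 + 5 = 12; 12−1 = 11
i=3: 11 = 7 + 4 (b=7); 7→8: 8 + 4 = 12; 12−1 = 11
i=4: 11 = 8 + 3 (b=8); 8→9: 9 + 3 = 12; 12−1 = 11
i=5: 11 = 9 + 2 (b=9); 9→10: 10 + 2 = 12; 12−1 = 11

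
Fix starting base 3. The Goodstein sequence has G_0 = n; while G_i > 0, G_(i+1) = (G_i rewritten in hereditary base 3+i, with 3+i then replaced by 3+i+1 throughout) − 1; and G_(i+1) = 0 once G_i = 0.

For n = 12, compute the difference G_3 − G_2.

(0) 12|_3 = 3^2 + 3 ↦ 4^2 + 4|_4 = 20 ⇒ 19
(1) 19|_4 = 4^2 + 3 ↦ 5^2 + 3|_5 = 28 ⇒ 27
(2) 27|_5 = 5^2 + 2 ↦ 6^2 + 2|_6 = 38 ⇒ 37

10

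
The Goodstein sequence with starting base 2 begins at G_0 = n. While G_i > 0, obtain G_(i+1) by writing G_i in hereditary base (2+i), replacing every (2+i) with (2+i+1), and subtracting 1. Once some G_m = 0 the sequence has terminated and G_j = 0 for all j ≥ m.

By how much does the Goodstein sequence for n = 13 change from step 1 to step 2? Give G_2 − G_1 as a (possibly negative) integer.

(0) 13|_2 = 2^(2 + 1) + 2^2 + 1 ↦ 3^(3 + 1) + 3^3 + 1|_3 = 109 ⇒ 108
(1) 108|_3 = 3^(3 + 1) + 3^3 ↦ 4^(4 + 1) + 4^4|_4 = 1280 ⇒ 1279

1171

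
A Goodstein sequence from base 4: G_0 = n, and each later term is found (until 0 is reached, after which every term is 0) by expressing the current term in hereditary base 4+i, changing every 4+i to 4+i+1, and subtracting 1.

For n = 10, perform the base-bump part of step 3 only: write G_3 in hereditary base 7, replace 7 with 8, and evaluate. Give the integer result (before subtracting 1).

14

G_0 = 10. HB_4(10) = 2·4 + 2. Bump = 12. G_1 = 11.
G_1 = 11. HB_5(11) = 2·5 + 1. Bump = 13. G_2 = 12.
G_2 = 12. HB_6(12) = 2·6. Bump = 14. G_3 = 13.
G_3 = 13. HB_7(13) = 7 + 6. Bump = 14. G_4 = 13.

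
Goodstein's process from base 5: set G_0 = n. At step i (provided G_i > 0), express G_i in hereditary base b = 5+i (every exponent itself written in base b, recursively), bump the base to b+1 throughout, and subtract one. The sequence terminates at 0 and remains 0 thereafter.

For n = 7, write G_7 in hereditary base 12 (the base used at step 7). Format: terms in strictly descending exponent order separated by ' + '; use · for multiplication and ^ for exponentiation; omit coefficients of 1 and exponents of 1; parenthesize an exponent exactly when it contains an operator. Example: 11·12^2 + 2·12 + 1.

G_0 = 7. HB_5(7) = 5 + 2. Bump = 8. G_1 = 7.
G_1 = 7. HB_6(7) = 6 + 1. Bump = 8. G_2 = 7.
G_2 = 7. HB_7(7) = 7. Bump = 8. G_3 = 7.
G_3 = 7. HB_8(7) = 7. Bump = 7. G_4 = 6.
G_4 = 6. HB_9(6) = 6. Bump = 6. G_5 = 5.
G_5 = 5. HB_10(5) = 5. Bump = 5. G_6 = 4.
G_6 = 4. HB_11(4) = 4. Bump = 4. G_7 = 3.

3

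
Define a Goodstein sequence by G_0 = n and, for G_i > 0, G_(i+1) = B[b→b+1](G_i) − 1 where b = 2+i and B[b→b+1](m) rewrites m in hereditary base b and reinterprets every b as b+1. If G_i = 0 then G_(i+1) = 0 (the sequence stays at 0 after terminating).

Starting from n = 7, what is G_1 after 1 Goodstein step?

30

base 2: 7 = 2^2 + 2 + 1; at 3: 3^3 + 3 + 1 = 31; next = 30
base 3: 30 = 3^3 + 3; at 4: 4^4 + 4 = 260; next = 259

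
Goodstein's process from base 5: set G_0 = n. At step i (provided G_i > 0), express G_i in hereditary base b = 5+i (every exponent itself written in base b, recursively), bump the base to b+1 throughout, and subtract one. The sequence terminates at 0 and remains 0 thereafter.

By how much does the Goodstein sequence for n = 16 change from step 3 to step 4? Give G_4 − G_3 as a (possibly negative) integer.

[0] 16 ≡ 3·5 + 1 (base 5). Lift 6: 19. −1: 18.
[1] 18 ≡ 3·6 (base 6). Lift 7: 21. −1: 20.
[2] 20 ≡ 2·7 + 6 (base 7). Lift 8: 22. −1: 21.
[3] 21 ≡ 2·8 + 5 (base 8). Lift 9: 23. −1: 22.

1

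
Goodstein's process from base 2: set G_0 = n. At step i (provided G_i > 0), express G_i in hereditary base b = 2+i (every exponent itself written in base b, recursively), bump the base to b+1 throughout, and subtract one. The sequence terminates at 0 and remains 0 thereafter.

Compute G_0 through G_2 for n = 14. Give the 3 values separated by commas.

14, 110, 1281

14 —HB2→ 2^(2 + 1) + 2^2 + 2 —bump→ 3^(3 + 1) + 3^3 + 3 = 111 —(−1)→ 110
110 —HB3→ 3^(3 + 1) + 3^3 + 2 —bump→ 4^(4 + 1) + 4^4 + 2 = 1282 —(−1)→ 1281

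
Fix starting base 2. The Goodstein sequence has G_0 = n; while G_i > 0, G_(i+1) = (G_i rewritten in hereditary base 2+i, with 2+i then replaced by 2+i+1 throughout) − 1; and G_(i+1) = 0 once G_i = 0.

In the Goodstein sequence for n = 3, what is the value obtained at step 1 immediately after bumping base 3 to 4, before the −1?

4

step 0: 3 = 2 + 1; sub 3 for 2: 3 + 1; = 4; G_1 = 4−1 = 3
step 1: 3 = 3; sub 4 for 3: 4; = 4; G_2 = 4−1 = 3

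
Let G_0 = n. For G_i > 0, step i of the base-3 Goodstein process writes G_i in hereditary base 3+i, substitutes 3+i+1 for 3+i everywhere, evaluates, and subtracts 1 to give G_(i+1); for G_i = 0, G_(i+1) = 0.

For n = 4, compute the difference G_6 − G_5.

step 0: 4 = 3 + 1; sub 4 for 3: 4 + 1; = 5; G_1 = 5−1 = 4
step 1: 4 = 4; sub 5 for 4: 5; = 5; G_2 = 5−1 = 4
step 2: 4 = 4; sub 6 for 5: 4; = 4; G_3 = 4−1 = 3
step 3: 3 = 3; sub 7 for 6: 3; = 3; G_4 = 3−1 = 2
step 4: 2 = 2; sub 8 for 7: 2; = 2; G_5 = 2−1 = 1
step 5: 1 = 1; sub 9 for 8: 1; = 1; G_6 = 1−1 = 0

-1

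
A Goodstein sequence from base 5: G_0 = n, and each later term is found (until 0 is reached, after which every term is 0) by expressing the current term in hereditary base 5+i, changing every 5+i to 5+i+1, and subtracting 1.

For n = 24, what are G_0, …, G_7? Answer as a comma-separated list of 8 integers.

24, 27, 30, 33, 36, 39, 41, 43

[0] 24 ≡ 4·5 + 4 (base 5). Lift 6: 28. −1: 27.
[1] 27 ≡ 4·6 + 3 (base 6). Lift 7: 31. −1: 30.
[2] 30 ≡ 4·7 + 2 (base 7). Lift 8: 34. −1: 33.
[3] 33 ≡ 4·8 + 1 (base 8). Lift 9: 37. −1: 36.
[4] 36 ≡ 4·9 (base 9). Lift 10: 40. −1: 39.
[5] 39 ≡ 3·10 + 9 (base 10). Lift 11: 42. −1: 41.
[6] 41 ≡ 3·11 + 8 (base 11). Lift 12: 44. −1: 43.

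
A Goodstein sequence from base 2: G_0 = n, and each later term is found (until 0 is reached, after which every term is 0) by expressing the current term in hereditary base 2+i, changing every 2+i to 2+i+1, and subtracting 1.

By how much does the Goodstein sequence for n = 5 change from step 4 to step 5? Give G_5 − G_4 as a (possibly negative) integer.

G_0=5  [base 2] 2^2 + 1  →[2↦3]→  3^3 + 1 = 28  −1 ⇒ G_1=27
G_1=27  [base 3] 3^3  →[3↦4]→  4^4 = 256  −1 ⇒ G_2=255
G_2=255  [base 4] 3·4^3 + 3·4^2 + 3·4 + 3  →[4↦5]→  3·5^3 + 3·5^2 + 3·5 + 3 = 468  −1 ⇒ G_3=467
G_3=467  [base 5] 3·5^3 + 3·5^2 + 3·5 + 2  →[5↦6]→  3·6^3 + 3·6^2 + 3·6 + 2 = 776  −1 ⇒ G_4=775
G_4=775  [base 6] 3·6^3 + 3·6^2 + 3·6 + 1  →[6↦7]→  3·7^3 + 3·7^2 + 3·7 + 1 = 1198  −1 ⇒ G_5=1197

422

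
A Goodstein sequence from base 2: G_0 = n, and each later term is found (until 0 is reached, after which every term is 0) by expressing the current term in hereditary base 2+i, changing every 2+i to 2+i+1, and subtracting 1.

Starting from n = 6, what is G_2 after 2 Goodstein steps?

i=0: 6 = 2^2 + 2 (b=2); 2→3: 3^3 + 3 = 30; 30−1 = 29
i=1: 29 = 3^3 + 2 (b=3); 3→4: 4^4 + 2 = 258; 258−1 = 257
i=2: 257 = 4^4 + 1 (b=4); 4→5: 5^5 + 1 = 3126; 3126−1 = 3125

257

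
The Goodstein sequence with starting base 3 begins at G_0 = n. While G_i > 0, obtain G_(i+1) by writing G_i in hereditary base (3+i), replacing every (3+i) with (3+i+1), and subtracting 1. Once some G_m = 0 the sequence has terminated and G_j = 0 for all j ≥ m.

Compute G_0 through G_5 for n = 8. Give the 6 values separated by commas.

8, 9, 10, 11, 11, 11

step 0: 8 = 2·3 + 2; sub 4 for 3: 2·4 + 2; = 10; G_1 = 10−1 = 9
step 1: 9 = 2·4 + 1; sub 5 for 4: 2·5 + 1; = 11; G_2 = 11−1 = 10
step 2: 10 = 2·5; sub 6 for 5: 2·6; = 12; G_3 = 12−1 = 11
step 3: 11 = 6 + 5; sub 7 for 6: 7 + 5; = 12; G_4 = 12−1 = 11
step 4: 11 = 7 + 4; sub 8 for 7: 8 + 4; = 12; G_5 = 12−1 = 11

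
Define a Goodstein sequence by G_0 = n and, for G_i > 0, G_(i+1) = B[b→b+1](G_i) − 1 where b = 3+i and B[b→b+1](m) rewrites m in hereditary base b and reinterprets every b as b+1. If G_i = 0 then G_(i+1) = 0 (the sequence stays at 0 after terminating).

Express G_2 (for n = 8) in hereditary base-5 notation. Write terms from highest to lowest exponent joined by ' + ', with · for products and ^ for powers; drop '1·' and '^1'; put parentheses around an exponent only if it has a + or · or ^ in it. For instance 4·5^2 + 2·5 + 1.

G_0=8  [base 3] 2·3 + 2  →[3↦4]→  2·4 + 2 = 10  −1 ⇒ G_1=9
G_1=9  [base 4] 2·4 + 1  →[4↦5]→  2·5 + 1 = 11  −1 ⇒ G_2=10
G_2=10  [base 5] 2·5  →[5↦6]→  2·6 = 12  −1 ⇒ G_3=11

2·5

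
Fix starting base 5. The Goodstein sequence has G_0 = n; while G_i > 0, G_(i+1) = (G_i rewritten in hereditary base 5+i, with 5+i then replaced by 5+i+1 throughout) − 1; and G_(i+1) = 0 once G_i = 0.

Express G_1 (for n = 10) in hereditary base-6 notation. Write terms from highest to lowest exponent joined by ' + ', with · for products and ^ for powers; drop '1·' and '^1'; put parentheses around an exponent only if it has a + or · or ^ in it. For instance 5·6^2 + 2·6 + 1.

6 + 5

i=0: 10 = 2·5 (b=5); 5→6: 2·6 = 12; 12−1 = 11
i=1: 11 = 6 + 5 (b=6); 6→7: 7 + 5 = 12; 12−1 = 11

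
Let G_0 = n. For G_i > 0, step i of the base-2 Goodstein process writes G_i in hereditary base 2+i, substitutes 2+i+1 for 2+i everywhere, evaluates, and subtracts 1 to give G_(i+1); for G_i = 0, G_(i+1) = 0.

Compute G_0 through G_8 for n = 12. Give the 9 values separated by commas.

base 2: 12 = 2^(2 + 1) + 2^2; at 3: 3^(3 + 1) + 3^3 = 108; next = 107
base 3: 107 = 3^(3 + 1) + 2·3^2 + 2·3 + 2; at 4: 4^(4 + 1) + 2·4^2 + 2·4 + 2 = 1066; next = 1065
base 4: 1065 = 4^(4 + 1) + 2·4^2 + 2·4 + 1; at 5: 5^(5 + 1) + 2·5^2 + 2·5 + 1 = 15686; next = 15685
base 5: 15685 = 5^(5 + 1) + 2·5^2 + 2·5; at 6: 6^(6 + 1) + 2·6^2 + 2·6 = 280020; next = 280019
base 6: 280019 = 6^(6 + 1) + 2·6^2 + 6 + 5; at 7: 7^(7 + 1) + 2·7^2 + 7 + 5 = 5764911; next = 5764910
base 7: 5764910 = 7^(7 + 1) + 2·7^2 + 7 + 4; at 8: 8^(8 + 1) + 2·8^2 + 8 + 4 = 134217868; next = 134217867
base 8: 134217867 = 8^(8 + 1) + 2·8^2 + 8 + 3; at 9: 9^(9 + 1) + 2·9^2 + 9 + 3 = 3486784575; next = 3486784574
base 9: 3486784574 = 9^(9 + 1) + 2·9^2 + 9 + 2; at 10: 10^(10 + 1) + 2·10^2 + 10 + 2 = 100000000212; next = 100000000211

12, 107, 1065, 15685, 280019, 5764910, 134217867, 3486784574, 100000000211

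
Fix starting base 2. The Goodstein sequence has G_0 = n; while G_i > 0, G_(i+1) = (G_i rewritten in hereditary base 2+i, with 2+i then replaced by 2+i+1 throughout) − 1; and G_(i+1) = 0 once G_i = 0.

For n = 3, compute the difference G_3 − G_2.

-1

[0] 3 ≡ 2 + 1 (base 2). Lift 3: 4. −1: 3.
[1] 3 ≡ 3 (base 3). Lift 4: 4. −1: 3.
[2] 3 ≡ 3 (base 4). Lift 5: 3. −1: 2.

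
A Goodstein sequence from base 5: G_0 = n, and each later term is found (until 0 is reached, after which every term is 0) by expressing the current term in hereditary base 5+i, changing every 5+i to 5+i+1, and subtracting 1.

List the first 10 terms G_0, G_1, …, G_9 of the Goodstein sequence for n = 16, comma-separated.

16 —HB5→ 3·5 + 1 —bump→ 3·6 + 1 = 19 —(−1)→ 18
18 —HB6→ 3·6 —bump→ 3·7 = 21 —(−1)→ 20
20 —HB7→ 2·7 + 6 —bump→ 2·8 + 6 = 22 —(−1)→ 21
21 —HB8→ 2·8 + 5 —bump→ 2·9 + 5 = 23 —(−1)→ 22
22 —HB9→ 2·9 + 4 —bump→ 2·10 + 4 = 24 —(−1)→ 23
23 —HB10→ 2·10 + 3 —bump→ 2·11 + 3 = 25 —(−1)→ 24
24 —HB11→ 2·11 + 2 —bump→ 2·12 + 2 = 26 —(−1)→ 25
25 —HB12→ 2·12 + 1 —bump→ 2·13 + 1 = 27 —(−1)→ 26
26 —HB13→ 2·13 —bump→ 2·14 = 28 —(−1)→ 27

16, 18, 20, 21, 22, 23, 24, 25, 26, 27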